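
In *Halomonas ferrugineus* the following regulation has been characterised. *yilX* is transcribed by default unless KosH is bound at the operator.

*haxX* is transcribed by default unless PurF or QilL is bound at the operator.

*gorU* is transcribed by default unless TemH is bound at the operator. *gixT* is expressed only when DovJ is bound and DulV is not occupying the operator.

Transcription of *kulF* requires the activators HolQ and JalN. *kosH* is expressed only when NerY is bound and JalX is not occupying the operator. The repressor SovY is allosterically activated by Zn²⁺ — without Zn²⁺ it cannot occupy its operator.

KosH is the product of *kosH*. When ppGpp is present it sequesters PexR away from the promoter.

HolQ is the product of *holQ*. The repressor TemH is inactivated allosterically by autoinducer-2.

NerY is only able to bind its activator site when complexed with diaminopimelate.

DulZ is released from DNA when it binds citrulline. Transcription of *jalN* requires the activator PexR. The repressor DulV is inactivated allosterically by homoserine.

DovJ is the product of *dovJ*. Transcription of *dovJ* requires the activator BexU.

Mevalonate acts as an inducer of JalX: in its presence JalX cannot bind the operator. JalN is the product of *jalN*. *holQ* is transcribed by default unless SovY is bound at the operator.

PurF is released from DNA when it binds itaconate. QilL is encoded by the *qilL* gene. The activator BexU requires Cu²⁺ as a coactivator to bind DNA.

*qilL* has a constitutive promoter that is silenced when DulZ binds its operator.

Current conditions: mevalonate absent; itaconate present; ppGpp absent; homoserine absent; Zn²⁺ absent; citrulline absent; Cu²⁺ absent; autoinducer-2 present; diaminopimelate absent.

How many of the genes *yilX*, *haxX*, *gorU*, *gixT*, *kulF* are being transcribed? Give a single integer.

Mevalonate is absent, so JalX is active.
Diaminopimelate is absent, so NerY is inactive.
With repressor JalX bound, *kosH* is not transcribed.
So KosH is not produced.
With no repressor bound, *yilX* is transcribed.
→ *yilX* is ON.
Itaconate is present, so PurF is inactive.
Citrulline is absent, so DulZ is active.
With repressor DulZ bound, *qilL* is not transcribed.
So QilL is not produced.
With no repressor bound, *haxX* is transcribed.
→ *haxX* is ON.
Autoinducer-2 is present, so TemH is inactive.
With no repressor bound, *gorU* is transcribed.
→ *gorU* is ON.
Cu²⁺ is absent, so BexU is inactive.
Required activator BexU is absent, so *dovJ* is not transcribed.
So DovJ is not produced.
Homoserine is absent, so DulV is active.
With repressor DulV bound, *gixT* is not transcribed.
→ *gixT* is OFF.
Zn²⁺ is absent, so SovY is inactive.
With no repressor bound, *holQ* is transcribed.
So HolQ is produced and active.
ppGpp is absent, so PexR is active.
No repressor is bound and PexR is active, so *jalN* is transcribed.
So JalN is produced and active.
No repressor is bound and HolQ and JalN are active, so *kulF* is transcribed.
→ *kulF* is ON.
4 of the 5 genes are transcribed.

4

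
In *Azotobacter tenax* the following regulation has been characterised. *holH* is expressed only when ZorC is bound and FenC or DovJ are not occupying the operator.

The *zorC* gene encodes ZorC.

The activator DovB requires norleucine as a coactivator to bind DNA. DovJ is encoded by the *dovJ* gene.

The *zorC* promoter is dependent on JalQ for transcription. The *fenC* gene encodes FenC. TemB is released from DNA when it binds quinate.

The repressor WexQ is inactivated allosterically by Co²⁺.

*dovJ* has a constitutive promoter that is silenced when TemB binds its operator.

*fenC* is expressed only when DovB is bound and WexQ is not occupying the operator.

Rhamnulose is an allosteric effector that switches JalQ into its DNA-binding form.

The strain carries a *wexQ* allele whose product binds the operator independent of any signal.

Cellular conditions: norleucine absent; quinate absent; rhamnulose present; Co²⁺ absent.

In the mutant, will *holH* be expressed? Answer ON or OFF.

Rhamnulose is present, so JalQ is active.
No repressor is bound and JalQ is active, so *zorC* is transcribed.
So ZorC is produced and active.
Norleucine is absent, so DovB is inactive.
WexQ is constitutively active in this strain.
With repressor WexQ bound, *fenC* is not transcribed.
So FenC is not produced.
Quinate is absent, so TemB is active.
With repressor TemB bound, *dovJ* is not transcribed.
So DovJ is not produced.
No repressor is bound and ZorC is active, so *holH* is transcribed.

ON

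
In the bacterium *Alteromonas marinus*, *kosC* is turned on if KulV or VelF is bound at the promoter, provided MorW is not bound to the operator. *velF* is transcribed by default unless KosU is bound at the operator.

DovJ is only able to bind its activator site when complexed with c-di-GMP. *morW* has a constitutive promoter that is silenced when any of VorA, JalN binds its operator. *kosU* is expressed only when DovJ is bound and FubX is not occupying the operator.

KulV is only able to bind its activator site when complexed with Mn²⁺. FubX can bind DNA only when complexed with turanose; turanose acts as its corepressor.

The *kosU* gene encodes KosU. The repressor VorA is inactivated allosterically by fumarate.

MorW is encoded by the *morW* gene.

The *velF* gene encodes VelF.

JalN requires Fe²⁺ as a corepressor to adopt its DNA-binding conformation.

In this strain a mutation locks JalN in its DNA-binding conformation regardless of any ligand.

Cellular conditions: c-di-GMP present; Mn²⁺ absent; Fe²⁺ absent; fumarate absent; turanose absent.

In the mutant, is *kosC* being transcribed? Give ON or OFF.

OFF

Fumarate is absent, so VorA is active.
JalN is constitutively active in this strain.
With repressor VorA bound, *morW* is not transcribed.
So MorW is not produced.
Mn²⁺ is absent, so KulV is inactive.
Turanose is absent, so FubX is inactive.
c-di-GMP is present, so DovJ is active.
No repressor is bound and DovJ is active, so *kosU* is transcribed.
So KosU is produced and active.
With repressor KosU bound, *velF* is not transcribed.
So VelF is not produced.
No activator is available at the *kosC* promoter, so *kosC* is not transcribed.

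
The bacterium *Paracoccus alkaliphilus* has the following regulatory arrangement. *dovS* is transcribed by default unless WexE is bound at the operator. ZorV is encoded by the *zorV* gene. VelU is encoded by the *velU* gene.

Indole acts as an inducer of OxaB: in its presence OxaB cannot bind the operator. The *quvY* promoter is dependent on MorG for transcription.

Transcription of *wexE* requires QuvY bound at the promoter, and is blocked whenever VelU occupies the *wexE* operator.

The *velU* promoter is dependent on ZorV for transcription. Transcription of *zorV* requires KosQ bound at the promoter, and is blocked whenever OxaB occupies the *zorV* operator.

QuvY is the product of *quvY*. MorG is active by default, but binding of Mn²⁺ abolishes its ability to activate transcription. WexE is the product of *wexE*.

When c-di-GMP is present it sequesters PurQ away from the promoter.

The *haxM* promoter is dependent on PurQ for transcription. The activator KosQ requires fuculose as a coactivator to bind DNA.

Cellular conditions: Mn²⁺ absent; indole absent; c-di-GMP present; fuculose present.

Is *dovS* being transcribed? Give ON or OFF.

Fuculose is present, so KosQ is active.
Indole is absent, so OxaB is active.
With repressor OxaB bound, *zorV* is not transcribed.
So ZorV is not produced.
Required activator ZorV is absent, so *velU* is not transcribed.
So VelU is not produced.
Mn²⁺ is absent, so MorG is active.
No repressor is bound and MorG is active, so *quvY* is transcribed.
So QuvY is produced and active.
No repressor is bound and QuvY is active, so *wexE* is transcribed.
So WexE is produced and active.
With repressor WexE bound, *dovS* is not transcribed.

OFF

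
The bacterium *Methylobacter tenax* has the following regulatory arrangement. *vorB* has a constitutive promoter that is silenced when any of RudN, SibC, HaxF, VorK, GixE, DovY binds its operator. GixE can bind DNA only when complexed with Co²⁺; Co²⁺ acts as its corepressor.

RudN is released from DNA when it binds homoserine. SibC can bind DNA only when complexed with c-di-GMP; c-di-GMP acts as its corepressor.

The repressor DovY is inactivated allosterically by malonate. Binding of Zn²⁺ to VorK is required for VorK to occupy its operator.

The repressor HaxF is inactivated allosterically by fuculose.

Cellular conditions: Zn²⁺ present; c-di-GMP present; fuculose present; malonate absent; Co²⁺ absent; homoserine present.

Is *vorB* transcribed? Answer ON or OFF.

Homoserine is present, so RudN is inactive.
c-di-GMP is present, so SibC is active.
Fuculose is present, so HaxF is inactive.
Zn²⁺ is present, so VorK is active.
Co²⁺ is absent, so GixE is inactive.
Malonate is absent, so DovY is active.
With repressor SibC bound, *vorB* is not transcribed.

OFF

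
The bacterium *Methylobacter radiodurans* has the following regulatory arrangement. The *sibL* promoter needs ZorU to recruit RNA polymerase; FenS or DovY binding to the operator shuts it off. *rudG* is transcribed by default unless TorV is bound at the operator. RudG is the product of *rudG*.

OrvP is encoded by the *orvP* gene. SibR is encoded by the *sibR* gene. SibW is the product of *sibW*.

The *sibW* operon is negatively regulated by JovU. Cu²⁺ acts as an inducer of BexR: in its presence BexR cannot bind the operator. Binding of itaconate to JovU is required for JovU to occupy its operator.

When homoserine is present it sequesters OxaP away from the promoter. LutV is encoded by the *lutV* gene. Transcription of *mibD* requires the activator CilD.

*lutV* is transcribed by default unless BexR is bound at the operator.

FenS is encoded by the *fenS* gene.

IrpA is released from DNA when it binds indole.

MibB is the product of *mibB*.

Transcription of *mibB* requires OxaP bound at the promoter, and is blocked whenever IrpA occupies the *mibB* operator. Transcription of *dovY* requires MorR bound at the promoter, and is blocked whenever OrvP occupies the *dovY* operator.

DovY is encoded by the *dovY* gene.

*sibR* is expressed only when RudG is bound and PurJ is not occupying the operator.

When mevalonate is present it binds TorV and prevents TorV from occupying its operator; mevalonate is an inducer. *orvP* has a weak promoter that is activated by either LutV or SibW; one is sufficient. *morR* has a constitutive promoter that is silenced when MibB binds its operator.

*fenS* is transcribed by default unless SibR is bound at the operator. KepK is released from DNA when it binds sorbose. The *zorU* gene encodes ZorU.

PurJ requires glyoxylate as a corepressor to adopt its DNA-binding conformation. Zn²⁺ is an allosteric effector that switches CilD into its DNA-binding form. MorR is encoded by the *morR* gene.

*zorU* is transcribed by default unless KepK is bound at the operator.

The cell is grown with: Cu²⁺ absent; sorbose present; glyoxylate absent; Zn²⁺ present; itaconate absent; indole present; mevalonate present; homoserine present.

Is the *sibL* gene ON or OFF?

Sorbose is present, so KepK is inactive.
With no repressor bound, *zorU* is transcribed.
So ZorU is produced and active.
Glyoxylate is absent, so PurJ is inactive.
Mevalonate is present, so TorV is inactive.
With no repressor bound, *rudG* is transcribed.
So RudG is produced and active.
No repressor is bound and RudG is active, so *sibR* is transcribed.
So SibR is produced and active.
With repressor SibR bound, *fenS* is not transcribed.
So FenS is not produced.
Homoserine is present, so OxaP is inactive.
Indole is present, so IrpA is inactive.
Required activator OxaP is absent, so *mibB* is not transcribed.
So MibB is not produced.
With no repressor bound, *morR* is transcribed.
So MorR is produced and active.
Cu²⁺ is absent, so BexR is active.
With repressor BexR bound, *lutV* is not transcribed.
So LutV is not produced.
Itaconate is absent, so JovU is inactive.
With no repressor bound, *sibW* is transcribed.
So SibW is produced and active.
Activator SibW is present, so *orvP* is transcribed.
So OrvP is produced and active.
With repressor OrvP bound, *dovY* is not transcribed.
So DovY is not produced.
No repressor is bound and ZorU is active, so *sibL* is transcribed.

ON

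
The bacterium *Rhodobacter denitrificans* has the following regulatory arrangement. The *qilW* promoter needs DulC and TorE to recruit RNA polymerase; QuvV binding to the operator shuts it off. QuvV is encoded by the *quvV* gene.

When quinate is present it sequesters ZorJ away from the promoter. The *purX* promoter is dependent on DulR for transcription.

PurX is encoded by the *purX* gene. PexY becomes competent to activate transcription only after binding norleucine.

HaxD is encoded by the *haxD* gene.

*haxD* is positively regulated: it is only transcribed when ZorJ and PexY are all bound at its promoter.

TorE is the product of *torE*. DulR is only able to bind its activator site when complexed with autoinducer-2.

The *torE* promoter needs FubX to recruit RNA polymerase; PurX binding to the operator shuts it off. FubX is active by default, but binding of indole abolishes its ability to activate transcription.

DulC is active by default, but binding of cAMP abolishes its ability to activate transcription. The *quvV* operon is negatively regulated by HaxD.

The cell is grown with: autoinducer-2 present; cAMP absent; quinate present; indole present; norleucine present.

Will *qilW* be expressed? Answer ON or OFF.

OFF

cAMP is absent, so DulC is active.
Quinate is present, so ZorJ is inactive.
Norleucine is present, so PexY is active.
Required activator ZorJ is absent, so *haxD* is not transcribed.
So HaxD is not produced.
With no repressor bound, *quvV* is transcribed.
So QuvV is produced and active.
Autoinducer-2 is present, so DulR is active.
No repressor is bound and DulR is active, so *purX* is transcribed.
So PurX is produced and active.
Indole is present, so FubX is inactive.
With repressor PurX bound, *torE* is not transcribed.
So TorE is not produced.
With repressor QuvV bound, *qilW* is not transcribed.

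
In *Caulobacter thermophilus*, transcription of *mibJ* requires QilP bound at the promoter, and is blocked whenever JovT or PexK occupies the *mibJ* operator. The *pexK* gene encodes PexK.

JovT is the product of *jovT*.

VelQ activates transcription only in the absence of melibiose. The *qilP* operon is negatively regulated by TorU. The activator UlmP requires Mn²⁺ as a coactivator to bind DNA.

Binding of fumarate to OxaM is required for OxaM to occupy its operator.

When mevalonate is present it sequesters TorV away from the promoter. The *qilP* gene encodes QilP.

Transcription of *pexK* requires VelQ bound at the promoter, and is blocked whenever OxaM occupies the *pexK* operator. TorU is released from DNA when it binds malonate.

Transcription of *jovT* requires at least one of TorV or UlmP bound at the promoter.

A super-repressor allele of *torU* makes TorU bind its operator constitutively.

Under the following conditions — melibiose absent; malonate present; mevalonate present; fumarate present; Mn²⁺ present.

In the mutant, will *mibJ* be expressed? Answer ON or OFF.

Mevalonate is present, so TorV is inactive.
Mn²⁺ is present, so UlmP is active.
Activator UlmP is present, so *jovT* is transcribed.
So JovT is produced and active.
Fumarate is present, so OxaM is active.
Melibiose is absent, so VelQ is active.
With repressor OxaM bound, *pexK* is not transcribed.
So PexK is not produced.
TorU is constitutively active in this strain.
With repressor TorU bound, *qilP* is not transcribed.
So QilP is not produced.
With repressor JovT bound, *mibJ* is not transcribed.

OFF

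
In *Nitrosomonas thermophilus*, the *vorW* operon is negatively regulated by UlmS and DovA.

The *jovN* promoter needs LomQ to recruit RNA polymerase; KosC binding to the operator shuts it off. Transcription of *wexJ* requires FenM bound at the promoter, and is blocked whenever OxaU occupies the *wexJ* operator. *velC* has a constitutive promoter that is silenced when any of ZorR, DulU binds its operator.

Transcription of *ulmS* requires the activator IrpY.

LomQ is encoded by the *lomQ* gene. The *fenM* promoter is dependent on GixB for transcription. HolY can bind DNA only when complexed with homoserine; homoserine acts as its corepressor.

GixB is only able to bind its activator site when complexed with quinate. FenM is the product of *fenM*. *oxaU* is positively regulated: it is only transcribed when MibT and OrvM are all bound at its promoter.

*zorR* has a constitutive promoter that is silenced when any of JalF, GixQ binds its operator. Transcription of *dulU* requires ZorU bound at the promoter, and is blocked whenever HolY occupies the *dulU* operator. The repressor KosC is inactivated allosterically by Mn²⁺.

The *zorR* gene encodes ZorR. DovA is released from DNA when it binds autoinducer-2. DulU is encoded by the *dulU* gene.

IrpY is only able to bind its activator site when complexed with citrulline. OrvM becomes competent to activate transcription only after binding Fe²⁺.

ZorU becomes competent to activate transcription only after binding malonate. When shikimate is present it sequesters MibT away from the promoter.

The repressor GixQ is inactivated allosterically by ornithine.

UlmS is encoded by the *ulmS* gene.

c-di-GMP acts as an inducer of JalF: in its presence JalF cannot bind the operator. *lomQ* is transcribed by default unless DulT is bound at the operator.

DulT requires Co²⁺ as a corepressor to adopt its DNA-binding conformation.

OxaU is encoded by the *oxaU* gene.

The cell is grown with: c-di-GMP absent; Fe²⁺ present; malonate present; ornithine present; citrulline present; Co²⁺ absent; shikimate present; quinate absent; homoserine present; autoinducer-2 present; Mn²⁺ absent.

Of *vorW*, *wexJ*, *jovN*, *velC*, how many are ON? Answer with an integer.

1

Citrulline is present, so IrpY is active.
No repressor is bound and IrpY is active, so *ulmS* is transcribed.
So UlmS is produced and active.
Autoinducer-2 is present, so DovA is inactive.
With repressor UlmS bound, *vorW* is not transcribed.
→ *vorW* is OFF.
Quinate is absent, so GixB is inactive.
Required activator GixB is absent, so *fenM* is not transcribed.
So FenM is not produced.
Shikimate is present, so MibT is inactive.
Fe²⁺ is present, so OrvM is active.
Required activator MibT is absent, so *oxaU* is not transcribed.
So OxaU is not produced.
Required activator FenM is absent, so *wexJ* is not transcribed.
→ *wexJ* is OFF.
Mn²⁺ is absent, so KosC is active.
Co²⁺ is absent, so DulT is inactive.
With no repressor bound, *lomQ* is transcribed.
So LomQ is produced and active.
With repressor KosC bound, *jovN* is not transcribed.
→ *jovN* is OFF.
c-di-GMP is absent, so JalF is active.
Ornithine is present, so GixQ is inactive.
With repressor JalF bound, *zorR* is not transcribed.
So ZorR is not produced.
Malonate is present, so ZorU is active.
Homoserine is present, so HolY is active.
With repressor HolY bound, *dulU* is not transcribed.
So DulU is not produced.
With no repressor bound, *velC* is transcribed.
→ *velC* is ON.
1 of the 4 genes is transcribed.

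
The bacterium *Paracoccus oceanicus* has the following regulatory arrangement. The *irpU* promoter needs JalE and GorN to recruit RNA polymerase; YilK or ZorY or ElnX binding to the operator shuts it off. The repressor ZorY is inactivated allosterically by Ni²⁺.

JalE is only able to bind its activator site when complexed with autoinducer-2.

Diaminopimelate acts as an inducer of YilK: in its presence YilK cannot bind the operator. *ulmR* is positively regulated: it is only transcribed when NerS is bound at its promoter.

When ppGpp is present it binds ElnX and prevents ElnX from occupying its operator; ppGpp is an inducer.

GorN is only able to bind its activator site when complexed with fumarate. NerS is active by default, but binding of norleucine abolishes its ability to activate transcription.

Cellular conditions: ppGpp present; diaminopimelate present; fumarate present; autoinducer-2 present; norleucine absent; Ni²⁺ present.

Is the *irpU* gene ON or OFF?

ON

Diaminopimelate is present, so YilK is inactive.
Ni²⁺ is present, so ZorY is inactive.
ppGpp is present, so ElnX is inactive.
Autoinducer-2 is present, so JalE is active.
Fumarate is present, so GorN is active.
No repressor is bound and JalE and GorN are active, so *irpU* is transcribed.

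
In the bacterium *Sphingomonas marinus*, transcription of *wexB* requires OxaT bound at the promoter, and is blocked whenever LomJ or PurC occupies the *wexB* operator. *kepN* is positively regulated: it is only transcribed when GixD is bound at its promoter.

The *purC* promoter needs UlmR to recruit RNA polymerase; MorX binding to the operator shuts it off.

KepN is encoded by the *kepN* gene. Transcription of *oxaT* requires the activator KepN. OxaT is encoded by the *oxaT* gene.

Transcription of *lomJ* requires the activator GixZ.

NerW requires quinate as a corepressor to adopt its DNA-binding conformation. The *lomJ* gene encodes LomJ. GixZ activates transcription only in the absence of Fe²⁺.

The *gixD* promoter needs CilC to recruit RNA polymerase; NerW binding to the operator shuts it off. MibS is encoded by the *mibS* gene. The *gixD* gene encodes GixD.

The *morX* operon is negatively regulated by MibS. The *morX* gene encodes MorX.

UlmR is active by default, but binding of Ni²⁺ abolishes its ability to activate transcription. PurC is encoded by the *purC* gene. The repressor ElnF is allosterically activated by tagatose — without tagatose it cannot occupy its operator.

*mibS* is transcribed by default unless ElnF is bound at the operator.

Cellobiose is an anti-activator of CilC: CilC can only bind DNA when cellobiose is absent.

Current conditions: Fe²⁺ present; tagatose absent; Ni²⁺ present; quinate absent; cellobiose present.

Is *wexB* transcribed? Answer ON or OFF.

Cellobiose is present, so CilC is inactive.
Quinate is absent, so NerW is inactive.
Required activator CilC is absent, so *gixD* is not transcribed.
So GixD is not produced.
Required activator GixD is absent, so *kepN* is not transcribed.
So KepN is not produced.
Required activator KepN is absent, so *oxaT* is not transcribed.
So OxaT is not produced.
Fe²⁺ is present, so GixZ is inactive.
Required activator GixZ is absent, so *lomJ* is not transcribed.
So LomJ is not produced.
Tagatose is absent, so ElnF is inactive.
With no repressor bound, *mibS* is transcribed.
So MibS is produced and active.
With repressor MibS bound, *morX* is not transcribed.
So MorX is not produced.
Ni²⁺ is present, so UlmR is inactive.
Required activator UlmR is absent, so *purC* is not transcribed.
So PurC is not produced.
Required activator OxaT is absent, so *wexB* is not transcribed.

OFF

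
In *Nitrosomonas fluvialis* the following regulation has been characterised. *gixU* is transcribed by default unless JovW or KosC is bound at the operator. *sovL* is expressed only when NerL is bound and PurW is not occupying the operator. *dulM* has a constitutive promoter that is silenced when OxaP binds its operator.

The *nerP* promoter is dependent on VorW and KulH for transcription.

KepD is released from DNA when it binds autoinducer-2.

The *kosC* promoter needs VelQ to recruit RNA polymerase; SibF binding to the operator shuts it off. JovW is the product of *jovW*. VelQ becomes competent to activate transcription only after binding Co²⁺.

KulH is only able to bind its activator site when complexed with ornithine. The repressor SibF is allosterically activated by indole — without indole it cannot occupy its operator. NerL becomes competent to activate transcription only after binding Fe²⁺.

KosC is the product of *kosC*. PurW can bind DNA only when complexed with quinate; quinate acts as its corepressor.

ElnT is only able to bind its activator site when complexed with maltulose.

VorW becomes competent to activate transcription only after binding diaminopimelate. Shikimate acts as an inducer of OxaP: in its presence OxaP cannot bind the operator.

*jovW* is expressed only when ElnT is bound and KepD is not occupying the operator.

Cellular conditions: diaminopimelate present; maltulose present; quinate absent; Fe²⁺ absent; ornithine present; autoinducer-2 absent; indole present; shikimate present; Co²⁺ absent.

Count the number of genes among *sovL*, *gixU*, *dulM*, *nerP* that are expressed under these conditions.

3

Fe²⁺ is absent, so NerL is inactive.
Quinate is absent, so PurW is inactive.
Required activator NerL is absent, so *sovL* is not transcribed.
→ *sovL* is OFF.
Autoinducer-2 is absent, so KepD is active.
Maltulose is present, so ElnT is active.
With repressor KepD bound, *jovW* is not transcribed.
So JovW is not produced.
Co²⁺ is absent, so VelQ is inactive.
Indole is present, so SibF is active.
With repressor SibF bound, *kosC* is not transcribed.
So KosC is not produced.
With no repressor bound, *gixU* is transcribed.
→ *gixU* is ON.
Shikimate is present, so OxaP is inactive.
With no repressor bound, *dulM* is transcribed.
→ *dulM* is ON.
Diaminopimelate is present, so VorW is active.
Ornithine is present, so KulH is active.
No repressor is bound and VorW and KulH are active, so *nerP* is transcribed.
→ *nerP* is ON.
3 of the 4 genes are transcribed.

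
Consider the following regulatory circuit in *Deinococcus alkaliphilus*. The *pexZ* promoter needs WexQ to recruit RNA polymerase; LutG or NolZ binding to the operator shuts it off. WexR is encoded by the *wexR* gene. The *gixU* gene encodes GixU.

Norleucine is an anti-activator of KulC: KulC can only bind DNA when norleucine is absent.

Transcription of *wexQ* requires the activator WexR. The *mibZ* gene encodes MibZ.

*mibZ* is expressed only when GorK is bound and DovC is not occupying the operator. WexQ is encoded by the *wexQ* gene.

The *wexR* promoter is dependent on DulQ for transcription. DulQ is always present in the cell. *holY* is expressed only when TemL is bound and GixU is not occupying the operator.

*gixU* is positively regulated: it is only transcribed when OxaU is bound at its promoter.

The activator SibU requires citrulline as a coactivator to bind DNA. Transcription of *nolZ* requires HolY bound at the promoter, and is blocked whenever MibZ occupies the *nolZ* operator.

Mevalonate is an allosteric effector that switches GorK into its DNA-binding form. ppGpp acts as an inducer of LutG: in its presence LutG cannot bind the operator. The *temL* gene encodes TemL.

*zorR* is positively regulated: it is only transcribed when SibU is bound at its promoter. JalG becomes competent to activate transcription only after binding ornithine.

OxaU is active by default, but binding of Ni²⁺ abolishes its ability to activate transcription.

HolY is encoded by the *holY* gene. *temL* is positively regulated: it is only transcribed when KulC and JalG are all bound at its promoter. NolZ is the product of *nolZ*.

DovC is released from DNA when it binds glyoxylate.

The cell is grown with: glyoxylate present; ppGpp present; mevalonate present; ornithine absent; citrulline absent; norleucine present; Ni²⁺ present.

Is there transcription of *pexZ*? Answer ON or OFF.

ppGpp is present, so LutG is inactive.
Glyoxylate is present, so DovC is inactive.
Mevalonate is present, so GorK is active.
No repressor is bound and GorK is active, so *mibZ* is transcribed.
So MibZ is produced and active.
Ni²⁺ is present, so OxaU is inactive.
Required activator OxaU is absent, so *gixU* is not transcribed.
So GixU is not produced.
Norleucine is present, so KulC is inactive.
Ornithine is absent, so JalG is inactive.
Required activator KulC is absent, so *temL* is not transcribed.
So TemL is not produced.
Required activator TemL is absent, so *holY* is not transcribed.
So HolY is not produced.
With repressor MibZ bound, *nolZ* is not transcribed.
So NolZ is not produced.
DulQ is produced constitutively and is active.
No repressor is bound and DulQ is active, so *wexR* is transcribed.
So WexR is produced and active.
No repressor is bound and WexR is active, so *wexQ* is transcribed.
So WexQ is produced and active.
No repressor is bound and WexQ is active, so *pexZ* is transcribed.

ON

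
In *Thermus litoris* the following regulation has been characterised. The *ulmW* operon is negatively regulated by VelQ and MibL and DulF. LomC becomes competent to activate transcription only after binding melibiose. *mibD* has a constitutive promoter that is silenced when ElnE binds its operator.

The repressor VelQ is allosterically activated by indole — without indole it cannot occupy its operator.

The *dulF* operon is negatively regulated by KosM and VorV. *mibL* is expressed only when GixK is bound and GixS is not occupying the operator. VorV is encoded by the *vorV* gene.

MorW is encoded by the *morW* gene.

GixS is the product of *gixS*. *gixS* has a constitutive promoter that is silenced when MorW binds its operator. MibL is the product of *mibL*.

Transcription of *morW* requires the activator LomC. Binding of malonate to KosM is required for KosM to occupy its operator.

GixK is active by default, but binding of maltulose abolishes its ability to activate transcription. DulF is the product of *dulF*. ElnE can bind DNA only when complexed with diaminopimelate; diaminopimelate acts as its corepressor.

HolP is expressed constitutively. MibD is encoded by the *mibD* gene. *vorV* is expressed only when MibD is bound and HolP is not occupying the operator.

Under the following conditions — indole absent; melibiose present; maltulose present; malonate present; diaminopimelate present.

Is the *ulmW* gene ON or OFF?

ON

Indole is absent, so VelQ is inactive.
Melibiose is present, so LomC is active.
No repressor is bound and LomC is active, so *morW* is transcribed.
So MorW is produced and active.
With repressor MorW bound, *gixS* is not transcribed.
So GixS is not produced.
Maltulose is present, so GixK is inactive.
Required activator GixK is absent, so *mibL* is not transcribed.
So MibL is not produced.
Malonate is present, so KosM is active.
Diaminopimelate is present, so ElnE is active.
With repressor ElnE bound, *mibD* is not transcribed.
So MibD is not produced.
HolP is produced constitutively and is active.
With repressor HolP bound, *vorV* is not transcribed.
So VorV is not produced.
With repressor KosM bound, *dulF* is not transcribed.
So DulF is not produced.
With no repressor bound, *ulmW* is transcribed.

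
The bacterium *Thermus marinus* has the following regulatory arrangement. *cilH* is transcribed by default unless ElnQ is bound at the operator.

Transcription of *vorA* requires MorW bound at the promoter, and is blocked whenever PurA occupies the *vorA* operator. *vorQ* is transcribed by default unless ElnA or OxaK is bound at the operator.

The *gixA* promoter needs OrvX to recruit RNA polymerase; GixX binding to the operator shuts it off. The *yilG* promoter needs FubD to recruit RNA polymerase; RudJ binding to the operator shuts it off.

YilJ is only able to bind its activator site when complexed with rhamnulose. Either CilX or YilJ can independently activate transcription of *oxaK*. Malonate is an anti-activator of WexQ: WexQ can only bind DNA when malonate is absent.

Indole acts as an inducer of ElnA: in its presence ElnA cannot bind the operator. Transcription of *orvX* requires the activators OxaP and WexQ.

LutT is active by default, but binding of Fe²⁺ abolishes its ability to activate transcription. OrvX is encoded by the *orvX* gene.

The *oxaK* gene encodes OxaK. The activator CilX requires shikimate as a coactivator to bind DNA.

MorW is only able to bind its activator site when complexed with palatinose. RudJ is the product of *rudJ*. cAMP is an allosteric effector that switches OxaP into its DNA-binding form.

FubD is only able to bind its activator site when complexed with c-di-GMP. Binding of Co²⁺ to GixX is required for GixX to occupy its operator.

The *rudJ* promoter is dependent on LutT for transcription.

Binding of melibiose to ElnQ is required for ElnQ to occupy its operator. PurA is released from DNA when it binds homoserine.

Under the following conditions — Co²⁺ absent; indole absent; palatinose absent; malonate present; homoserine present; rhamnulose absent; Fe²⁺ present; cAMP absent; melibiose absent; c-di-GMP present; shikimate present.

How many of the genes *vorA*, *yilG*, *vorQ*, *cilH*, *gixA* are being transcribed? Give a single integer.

Homoserine is present, so PurA is inactive.
Palatinose is absent, so MorW is inactive.
Required activator MorW is absent, so *vorA* is not transcribed.
→ *vorA* is OFF.
Fe²⁺ is present, so LutT is inactive.
Required activator LutT is absent, so *rudJ* is not transcribed.
So RudJ is not produced.
c-di-GMP is present, so FubD is active.
No repressor is bound and FubD is active, so *yilG* is transcribed.
→ *yilG* is ON.
Indole is absent, so ElnA is active.
Shikimate is present, so CilX is active.
Rhamnulose is absent, so YilJ is inactive.
Activator CilX is present, so *oxaK* is transcribed.
So OxaK is produced and active.
With repressor ElnA bound, *vorQ* is not transcribed.
→ *vorQ* is OFF.
Melibiose is absent, so ElnQ is inactive.
With no repressor bound, *cilH* is transcribed.
→ *cilH* is ON.
Co²⁺ is absent, so GixX is inactive.
cAMP is absent, so OxaP is inactive.
Malonate is present, so WexQ is inactive.
Required activator OxaP is absent, so *orvX* is not transcribed.
So OrvX is not produced.
Required activator OrvX is absent, so *gixA* is not transcribed.
→ *gixA* is OFF.
2 of the 5 genes are transcribed.

2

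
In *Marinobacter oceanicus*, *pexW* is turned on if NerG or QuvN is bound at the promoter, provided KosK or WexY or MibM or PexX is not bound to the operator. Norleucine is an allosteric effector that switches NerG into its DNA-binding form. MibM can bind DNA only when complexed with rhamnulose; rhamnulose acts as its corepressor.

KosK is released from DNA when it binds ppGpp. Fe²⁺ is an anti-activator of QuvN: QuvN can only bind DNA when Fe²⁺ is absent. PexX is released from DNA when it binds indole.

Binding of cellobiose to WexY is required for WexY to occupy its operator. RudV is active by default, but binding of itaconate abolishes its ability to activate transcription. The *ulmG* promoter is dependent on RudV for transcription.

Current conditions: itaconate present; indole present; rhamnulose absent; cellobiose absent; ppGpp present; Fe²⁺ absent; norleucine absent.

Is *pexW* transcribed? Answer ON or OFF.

ppGpp is present, so KosK is inactive.
Cellobiose is absent, so WexY is inactive.
Norleucine is absent, so NerG is inactive.
Rhamnulose is absent, so MibM is inactive.
Fe²⁺ is absent, so QuvN is active.
Indole is present, so PexX is inactive.
Activator QuvN is present, so *pexW* is transcribed.

ON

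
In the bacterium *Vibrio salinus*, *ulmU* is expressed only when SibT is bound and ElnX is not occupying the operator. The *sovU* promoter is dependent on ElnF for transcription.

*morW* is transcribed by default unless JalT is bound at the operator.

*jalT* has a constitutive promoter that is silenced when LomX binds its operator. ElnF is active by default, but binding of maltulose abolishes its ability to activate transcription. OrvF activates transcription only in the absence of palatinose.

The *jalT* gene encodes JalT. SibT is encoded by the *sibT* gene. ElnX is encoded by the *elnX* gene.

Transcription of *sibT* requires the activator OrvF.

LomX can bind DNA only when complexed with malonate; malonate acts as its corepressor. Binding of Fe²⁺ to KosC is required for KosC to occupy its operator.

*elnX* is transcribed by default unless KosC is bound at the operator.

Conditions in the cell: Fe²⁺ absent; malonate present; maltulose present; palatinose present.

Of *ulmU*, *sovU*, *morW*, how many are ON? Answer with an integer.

Fe²⁺ is absent, so KosC is inactive.
With no repressor bound, *elnX* is transcribed.
So ElnX is produced and active.
Palatinose is present, so OrvF is inactive.
Required activator OrvF is absent, so *sibT* is not transcribed.
So SibT is not produced.
With repressor ElnX bound, *ulmU* is not transcribed.
→ *ulmU* is OFF.
Maltulose is present, so ElnF is inactive.
Required activator ElnF is absent, so *sovU* is not transcribed.
→ *sovU* is OFF.
Malonate is present, so LomX is active.
With repressor LomX bound, *jalT* is not transcribed.
So JalT is not produced.
With no repressor bound, *morW* is transcribed.
→ *morW* is ON.
1 of the 3 genes is transcribed.

1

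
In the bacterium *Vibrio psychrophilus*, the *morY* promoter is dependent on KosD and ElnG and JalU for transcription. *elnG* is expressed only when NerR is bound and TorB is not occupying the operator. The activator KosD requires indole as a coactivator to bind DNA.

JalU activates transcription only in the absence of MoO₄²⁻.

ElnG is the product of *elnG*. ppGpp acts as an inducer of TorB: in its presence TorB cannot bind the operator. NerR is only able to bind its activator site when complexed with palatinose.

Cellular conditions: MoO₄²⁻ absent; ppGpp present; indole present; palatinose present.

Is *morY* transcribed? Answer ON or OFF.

Indole is present, so KosD is active.
Palatinose is present, so NerR is active.
ppGpp is present, so TorB is inactive.
No repressor is bound and NerR is active, so *elnG* is transcribed.
So ElnG is produced and active.
MoO₄²⁻ is absent, so JalU is active.
No repressor is bound and KosD and ElnG and JalU are active, so *morY* is transcribed.

ON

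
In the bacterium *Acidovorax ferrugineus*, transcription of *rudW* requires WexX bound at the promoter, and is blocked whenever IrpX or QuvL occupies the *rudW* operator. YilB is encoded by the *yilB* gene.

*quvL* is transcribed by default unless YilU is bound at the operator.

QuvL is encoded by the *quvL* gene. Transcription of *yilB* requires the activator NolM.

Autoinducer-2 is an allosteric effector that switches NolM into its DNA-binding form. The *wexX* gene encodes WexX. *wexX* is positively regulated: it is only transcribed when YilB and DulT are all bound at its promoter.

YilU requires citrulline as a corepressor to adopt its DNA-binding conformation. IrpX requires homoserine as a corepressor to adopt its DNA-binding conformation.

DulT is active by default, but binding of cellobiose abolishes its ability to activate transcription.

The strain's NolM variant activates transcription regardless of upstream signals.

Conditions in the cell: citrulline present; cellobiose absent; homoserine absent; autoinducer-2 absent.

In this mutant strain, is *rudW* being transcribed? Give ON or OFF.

ON

Homoserine is absent, so IrpX is inactive.
NolM is constitutively active in this strain.
No repressor is bound and NolM is active, so *yilB* is transcribed.
So YilB is produced and active.
Cellobiose is absent, so DulT is active.
No repressor is bound and YilB and DulT are active, so *wexX* is transcribed.
So WexX is produced and active.
Citrulline is present, so YilU is active.
With repressor YilU bound, *quvL* is not transcribed.
So QuvL is not produced.
No repressor is bound and WexX is active, so *rudW* is transcribed.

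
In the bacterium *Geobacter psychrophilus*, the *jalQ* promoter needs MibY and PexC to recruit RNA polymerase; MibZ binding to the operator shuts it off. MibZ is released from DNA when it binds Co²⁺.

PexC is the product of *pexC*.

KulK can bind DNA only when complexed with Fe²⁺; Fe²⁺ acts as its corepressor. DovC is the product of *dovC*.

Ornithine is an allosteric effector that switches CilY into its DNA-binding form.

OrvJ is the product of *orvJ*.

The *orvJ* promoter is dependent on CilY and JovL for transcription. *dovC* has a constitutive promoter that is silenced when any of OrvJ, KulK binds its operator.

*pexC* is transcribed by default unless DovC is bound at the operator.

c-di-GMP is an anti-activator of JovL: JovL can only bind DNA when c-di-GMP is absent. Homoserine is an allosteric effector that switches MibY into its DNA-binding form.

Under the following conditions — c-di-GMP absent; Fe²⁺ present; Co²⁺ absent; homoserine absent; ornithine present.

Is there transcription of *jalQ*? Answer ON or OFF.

OFF

Homoserine is absent, so MibY is inactive.
Co²⁺ is absent, so MibZ is active.
Ornithine is present, so CilY is active.
c-di-GMP is absent, so JovL is active.
No repressor is bound and CilY and JovL are active, so *orvJ* is transcribed.
So OrvJ is produced and active.
Fe²⁺ is present, so KulK is active.
With repressor OrvJ bound, *dovC* is not transcribed.
So DovC is not produced.
With no repressor bound, *pexC* is transcribed.
So PexC is produced and active.
With repressor MibZ bound, *jalQ* is not transcribed.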